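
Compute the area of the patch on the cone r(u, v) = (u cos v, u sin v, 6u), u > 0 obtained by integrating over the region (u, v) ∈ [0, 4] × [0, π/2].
Area = 4*sqrt(37)*pi

Area = ∫∫ √(EG − F²) du dv with √(EG − F²) = sqrt(37)*Abs(u). Integrating over [0, 4] × [0, π/2] gives 4*sqrt(37)*pi.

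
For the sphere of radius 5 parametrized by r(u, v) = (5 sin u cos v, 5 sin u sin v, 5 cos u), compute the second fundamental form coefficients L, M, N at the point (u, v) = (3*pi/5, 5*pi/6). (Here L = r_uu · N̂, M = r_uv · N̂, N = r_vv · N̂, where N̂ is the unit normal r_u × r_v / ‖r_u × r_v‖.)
L = -5;  M = 0;  N = -25/8 - 5*sqrt(5)/8

Compute the unit normal N̂(u, v) = (sin(u)^2*cos(v)/Abs(sin(u)), sin(u)^2*sin(v)/Abs(sin(u)), sin(2*u)/(2*Abs(sin(u)))), and the second partials r_uu, r_uv, r_vv. Take dot products:
  L(u, v) = r_uu · N̂ = -5*sin(u)/Abs(sin(u)),
  M(u, v) = r_uv · N̂ = 0,
  N(u, v) = r_vv · N̂ = -5*sin(u)^3/Abs(sin(u)).
Evaluating at (u, v) = (3*pi/5, 5*pi/6):
  L = -5, M = 0, N = -25/8 - 5*sqrt(5)/8.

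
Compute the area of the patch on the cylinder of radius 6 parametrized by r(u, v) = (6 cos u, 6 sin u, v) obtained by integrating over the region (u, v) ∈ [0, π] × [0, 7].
Area = 42*pi

Area = ∫∫ √(EG − F²) du dv with √(EG − F²) = 6. Integrating over [0, π] × [0, 7] gives 42*pi.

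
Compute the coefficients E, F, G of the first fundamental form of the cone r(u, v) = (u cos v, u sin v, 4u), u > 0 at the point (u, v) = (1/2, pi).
E = 17;  F = 0;  G = 1/4

Partials: r_u = (cos(v), sin(v), 4), r_v = (-u*sin(v), u*cos(v), 0). As functions of (u, v):
  E = r_u · r_u = 17,
  F = r_u · r_v = 0,
  G = r_v · r_v = u^2.
Evaluating at (u, v) = (1/2, pi): E = 17, F = 0, G = 1/4.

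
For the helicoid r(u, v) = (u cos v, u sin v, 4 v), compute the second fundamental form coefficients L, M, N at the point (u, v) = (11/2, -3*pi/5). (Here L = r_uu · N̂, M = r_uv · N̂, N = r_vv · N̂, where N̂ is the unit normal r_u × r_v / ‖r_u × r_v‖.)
L = 0;  M = -8*sqrt(185)/185;  N = 0

Compute the unit normal N̂(u, v) = (4*sin(v)/sqrt(u^2 + 16), -4*cos(v)/sqrt(u^2 + 16), u/sqrt(u^2 + 16)), and the second partials r_uu, r_uv, r_vv. Take dot products:
  L(u, v) = r_uu · N̂ = 0,
  M(u, v) = r_uv · N̂ = -4/sqrt(u^2 + 16),
  N(u, v) = r_vv · N̂ = 0.
Evaluating at (u, v) = (11/2, -3*pi/5):
  L = 0, M = -8*sqrt(185)/185, N = 0.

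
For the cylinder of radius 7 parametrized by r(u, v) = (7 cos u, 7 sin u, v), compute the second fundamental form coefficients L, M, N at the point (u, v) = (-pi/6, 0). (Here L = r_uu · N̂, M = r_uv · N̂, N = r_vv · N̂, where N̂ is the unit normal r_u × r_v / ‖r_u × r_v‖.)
L = -7;  M = 0;  N = 0

Compute the unit normal N̂(u, v) = (cos(u), sin(u), 0), and the second partials r_uu, r_uv, r_vv. Take dot products:
  L(u, v) = r_uu · N̂ = -7,
  M(u, v) = r_uv · N̂ = 0,
  N(u, v) = r_vv · N̂ = 0.
Evaluating at (u, v) = (-pi/6, 0):
  L = -7, M = 0, N = 0.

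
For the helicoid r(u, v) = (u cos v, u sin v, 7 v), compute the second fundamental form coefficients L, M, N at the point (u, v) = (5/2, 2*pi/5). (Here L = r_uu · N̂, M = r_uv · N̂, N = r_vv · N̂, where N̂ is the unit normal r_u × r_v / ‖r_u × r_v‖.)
L = 0;  M = -14*sqrt(221)/221;  N = 0

Compute the unit normal N̂(u, v) = (7*sin(v)/sqrt(u^2 + 49), -7*cos(v)/sqrt(u^2 + 49), u/sqrt(u^2 + 49)), and the second partials r_uu, r_uv, r_vv. Take dot products:
  L(u, v) = r_uu · N̂ = 0,
  M(u, v) = r_uv · N̂ = -7/sqrt(u^2 + 49),
  N(u, v) = r_vv · N̂ = 0.
Evaluating at (u, v) = (5/2, 2*pi/5):
  L = 0, M = -14*sqrt(221)/221, N = 0.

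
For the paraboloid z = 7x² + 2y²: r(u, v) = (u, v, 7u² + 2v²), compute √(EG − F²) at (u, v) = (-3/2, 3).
√(EG − F²)|_{(-3/2, 3)} = sqrt(586)

E = 196*u^2 + 1, F = 56*u*v, G = 16*v^2 + 1; EG − F² = 196*u^2 + 16*v^2 + 1; √(EG − F²) = sqrt(196*u^2 + 16*v^2 + 1). At the given point: sqrt(586).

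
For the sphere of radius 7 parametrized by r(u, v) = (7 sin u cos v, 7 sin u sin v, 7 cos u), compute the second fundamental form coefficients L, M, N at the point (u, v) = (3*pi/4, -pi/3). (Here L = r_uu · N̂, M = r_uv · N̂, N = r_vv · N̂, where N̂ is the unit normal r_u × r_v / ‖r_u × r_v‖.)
L = -7;  M = 0;  N = -7/2

Compute the unit normal N̂(u, v) = (sin(u)^2*cos(v)/Abs(sin(u)), sin(u)^2*sin(v)/Abs(sin(u)), sin(2*u)/(2*Abs(sin(u)))), and the second partials r_uu, r_uv, r_vv. Take dot products:
  L(u, v) = r_uu · N̂ = -7*sin(u)/Abs(sin(u)),
  M(u, v) = r_uv · N̂ = 0,
  N(u, v) = r_vv · N̂ = -7*sin(u)^3/Abs(sin(u)).
Evaluating at (u, v) = (3*pi/4, -pi/3):
  L = -7, M = 0, N = -7/2.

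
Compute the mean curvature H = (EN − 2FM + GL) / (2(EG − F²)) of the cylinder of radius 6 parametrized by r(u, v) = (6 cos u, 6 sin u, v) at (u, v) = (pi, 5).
H = -1/12

With E = 36, F = 0, G = 1, L = -6, M = 0, N = 0, assemble
  H = (EN − 2FM + GL) / (2(EG − F²)) = -1/12.
At (u, v) = (pi, 5): H = -1/12.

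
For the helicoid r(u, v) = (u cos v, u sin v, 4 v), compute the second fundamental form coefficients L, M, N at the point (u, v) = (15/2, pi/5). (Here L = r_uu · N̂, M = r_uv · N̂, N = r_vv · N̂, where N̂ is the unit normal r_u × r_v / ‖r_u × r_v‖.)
L = 0;  M = -8/17;  N = 0

Compute the unit normal N̂(u, v) = (4*sin(v)/sqrt(u^2 + 16), -4*cos(v)/sqrt(u^2 + 16), u/sqrt(u^2 + 16)), and the second partials r_uu, r_uv, r_vv. Take dot products:
  L(u, v) = r_uu · N̂ = 0,
  M(u, v) = r_uv · N̂ = -4/sqrt(u^2 + 16),
  N(u, v) = r_vv · N̂ = 0.
Evaluating at (u, v) = (15/2, pi/5):
  L = 0, M = -8/17, N = 0.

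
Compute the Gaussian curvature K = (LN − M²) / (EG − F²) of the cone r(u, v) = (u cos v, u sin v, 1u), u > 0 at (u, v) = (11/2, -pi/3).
K = 0

Coefficients of the first fundamental form: E = 2, F = 0, G = u^2.
Coefficients of the second fundamental form: L = 0, M = 0, N = sqrt(2)*u^2/(2*Abs(u)).
Assemble K = (LN − M²)/(EG − F²) = 0. At (u, v) = (11/2, -pi/3): K = 0.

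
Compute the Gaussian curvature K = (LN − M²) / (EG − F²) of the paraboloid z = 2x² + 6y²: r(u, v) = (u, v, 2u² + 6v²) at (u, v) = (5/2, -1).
K = 48/60025

Coefficients of the first fundamental form: E = 16*u^2 + 1, F = 48*u*v, G = 144*v^2 + 1.
Coefficients of the second fundamental form: L = 4/sqrt(16*u^2 + 144*v^2 + 1), M = 0, N = 12/sqrt(16*u^2 + 144*v^2 + 1).
Assemble K = (LN − M²)/(EG − F²) = 48/(256*u^4 + 4608*u^2*v^2 + 32*u^2 + 20736*v^4 + 288*v^2 + 1). At (u, v) = (5/2, -1): K = 48/60025.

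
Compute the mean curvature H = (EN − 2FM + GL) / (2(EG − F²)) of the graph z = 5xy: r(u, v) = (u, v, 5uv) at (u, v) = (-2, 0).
H = 0

With E = 25*v^2 + 1, F = 25*u*v, G = 25*u^2 + 1, L = 0, M = 5/sqrt(25*u^2 + 25*v^2 + 1), N = 0, assemble
  H = (EN − 2FM + GL) / (2(EG − F²)) = -125*u*v/(25*u^2 + 25*v^2 + 1)^(3/2).
At (u, v) = (-2, 0): H = 0.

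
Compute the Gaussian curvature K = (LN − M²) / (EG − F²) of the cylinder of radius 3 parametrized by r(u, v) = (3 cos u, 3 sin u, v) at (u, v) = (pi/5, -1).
K = 0

Coefficients of the first fundamental form: E = 9, F = 0, G = 1.
Coefficients of the second fundamental form: L = -3, M = 0, N = 0.
Assemble K = (LN − M²)/(EG − F²) = 0. At (u, v) = (pi/5, -1): K = 0.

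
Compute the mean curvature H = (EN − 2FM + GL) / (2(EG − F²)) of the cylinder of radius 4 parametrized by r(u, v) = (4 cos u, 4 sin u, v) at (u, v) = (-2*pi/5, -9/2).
H = -1/8

With E = 16, F = 0, G = 1, L = -4, M = 0, N = 0, assemble
  H = (EN − 2FM + GL) / (2(EG − F²)) = -1/8.
At (u, v) = (-2*pi/5, -9/2): H = -1/8.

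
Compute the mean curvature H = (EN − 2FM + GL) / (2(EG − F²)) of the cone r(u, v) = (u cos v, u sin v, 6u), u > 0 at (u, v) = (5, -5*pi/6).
H = 3*sqrt(37)/185

With E = 37, F = 0, G = u^2, L = 0, M = 0, N = 6*sqrt(37)*u^2/(37*Abs(u)), assemble
  H = (EN − 2FM + GL) / (2(EG − F²)) = 3*sqrt(37)/(37*Abs(u)).
At (u, v) = (5, -5*pi/6): H = 3*sqrt(37)/185.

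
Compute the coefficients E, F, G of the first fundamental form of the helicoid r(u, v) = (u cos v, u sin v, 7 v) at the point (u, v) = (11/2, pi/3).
E = 1;  F = 0;  G = 317/4

Partials: r_u = (cos(v), sin(v), 0), r_v = (-u*sin(v), u*cos(v), 7). As functions of (u, v):
  E = r_u · r_u = 1,
  F = r_u · r_v = 0,
  G = r_v · r_v = u^2 + 49.
Evaluating at (u, v) = (11/2, pi/3): E = 1, F = 0, G = 317/4.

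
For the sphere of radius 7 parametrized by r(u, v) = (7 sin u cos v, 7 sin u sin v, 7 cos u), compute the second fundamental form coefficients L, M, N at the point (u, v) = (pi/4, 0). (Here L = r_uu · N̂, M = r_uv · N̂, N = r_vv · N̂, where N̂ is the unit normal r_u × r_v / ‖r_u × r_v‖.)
L = -7;  M = 0;  N = -7/2

Compute the unit normal N̂(u, v) = (sin(u)^2*cos(v)/Abs(sin(u)), sin(u)^2*sin(v)/Abs(sin(u)), sin(2*u)/(2*Abs(sin(u)))), and the second partials r_uu, r_uv, r_vv. Take dot products:
  L(u, v) = r_uu · N̂ = -7*sin(u)/Abs(sin(u)),
  M(u, v) = r_uv · N̂ = 0,
  N(u, v) = r_vv · N̂ = -7*sin(u)^3/Abs(sin(u)).
Evaluating at (u, v) = (pi/4, 0):
  L = -7, M = 0, N = -7/2.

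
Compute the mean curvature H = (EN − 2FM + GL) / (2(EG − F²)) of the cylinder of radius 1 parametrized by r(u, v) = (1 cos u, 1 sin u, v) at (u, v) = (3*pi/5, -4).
H = -1/2

With E = 1, F = 0, G = 1, L = -1, M = 0, N = 0, assemble
  H = (EN − 2FM + GL) / (2(EG − F²)) = -1/2.
At (u, v) = (3*pi/5, -4): H = -1/2.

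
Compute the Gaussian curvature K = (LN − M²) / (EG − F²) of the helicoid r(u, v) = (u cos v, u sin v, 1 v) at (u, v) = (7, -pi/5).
K = -1/2500

Coefficients of the first fundamental form: E = 1, F = 0, G = u^2 + 1.
Coefficients of the second fundamental form: L = 0, M = -1/sqrt(u^2 + 1), N = 0.
Assemble K = (LN − M²)/(EG − F²) = -1/(u^2 + 1)^2. At (u, v) = (7, -pi/5): K = -1/2500.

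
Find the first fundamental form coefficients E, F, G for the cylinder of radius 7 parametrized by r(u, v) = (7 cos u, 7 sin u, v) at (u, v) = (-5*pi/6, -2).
E = 49;  F = 0;  G = 1

Partials: r_u = (-7*sin(u), 7*cos(u), 0), r_v = (0, 0, 1). As functions of (u, v):
  E = r_u · r_u = 49,
  F = r_u · r_v = 0,
  G = r_v · r_v = 1.
Evaluating at (u, v) = (-5*pi/6, -2): E = 49, F = 0, G = 1.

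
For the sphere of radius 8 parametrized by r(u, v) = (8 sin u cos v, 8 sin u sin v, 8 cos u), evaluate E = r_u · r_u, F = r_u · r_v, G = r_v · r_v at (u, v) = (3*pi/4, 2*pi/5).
E = 64;  F = 0;  G = 32

Partials: r_u = (8*cos(u)*cos(v), 8*sin(v)*cos(u), -8*sin(u)), r_v = (-8*sin(u)*sin(v), 8*sin(u)*cos(v), 0). As functions of (u, v):
  E = r_u · r_u = 64,
  F = r_u · r_v = 0,
  G = r_v · r_v = 64*sin(u)^2.
Evaluating at (u, v) = (3*pi/4, 2*pi/5): E = 64, F = 0, G = 32.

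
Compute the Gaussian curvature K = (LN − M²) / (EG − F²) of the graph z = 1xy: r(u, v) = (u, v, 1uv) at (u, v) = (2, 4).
K = -1/441

Coefficients of the first fundamental form: E = v^2 + 1, F = u*v, G = u^2 + 1.
Coefficients of the second fundamental form: L = 0, M = 1/sqrt(u^2 + v^2 + 1), N = 0.
Assemble K = (LN − M²)/(EG − F²) = 1/((u^2*v^2 - (u^2 + 1)*(v^2 + 1))*(u^2 + v^2 + 1)). At (u, v) = (2, 4): K = -1/441.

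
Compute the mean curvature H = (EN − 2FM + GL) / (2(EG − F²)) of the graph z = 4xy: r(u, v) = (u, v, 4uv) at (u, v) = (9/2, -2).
H = 576*sqrt(389)/151321

With E = 16*v^2 + 1, F = 16*u*v, G = 16*u^2 + 1, L = 0, M = 4/sqrt(16*u^2 + 16*v^2 + 1), N = 0, assemble
  H = (EN − 2FM + GL) / (2(EG − F²)) = -64*u*v/(16*u^2 + 16*v^2 + 1)^(3/2).
At (u, v) = (9/2, -2): H = 576*sqrt(389)/151321.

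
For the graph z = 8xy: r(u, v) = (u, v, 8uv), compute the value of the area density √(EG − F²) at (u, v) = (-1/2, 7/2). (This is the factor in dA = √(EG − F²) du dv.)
√(EG − F²)|_{(-1/2, 7/2)} = 3*sqrt(89)

E = 64*v^2 + 1, F = 64*u*v, G = 64*u^2 + 1, so EG − F² = 64*u^2 + 64*v^2 + 1. Taking the positive square root: √(EG − F²) = sqrt(64*u^2 + 64*v^2 + 1). At (u, v) = (-1/2, 7/2): 3*sqrt(89).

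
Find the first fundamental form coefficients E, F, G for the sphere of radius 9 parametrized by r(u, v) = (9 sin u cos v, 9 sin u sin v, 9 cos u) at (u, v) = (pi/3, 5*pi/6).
E = 81;  F = 0;  G = 243/4

Partials: r_u = (9*cos(u)*cos(v), 9*sin(v)*cos(u), -9*sin(u)), r_v = (-9*sin(u)*sin(v), 9*sin(u)*cos(v), 0). As functions of (u, v):
  E = r_u · r_u = 81,
  F = r_u · r_v = 0,
  G = r_v · r_v = 81*sin(u)^2.
Evaluating at (u, v) = (pi/3, 5*pi/6): E = 81, F = 0, G = 243/4.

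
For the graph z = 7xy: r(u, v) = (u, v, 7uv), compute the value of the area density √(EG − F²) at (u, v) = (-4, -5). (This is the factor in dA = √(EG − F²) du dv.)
√(EG − F²)|_{(-4, -5)} = sqrt(2010)

E = 49*v^2 + 1, F = 49*u*v, G = 49*u^2 + 1, so EG − F² = 49*u^2 + 49*v^2 + 1. Taking the positive square root: √(EG − F²) = sqrt(49*u^2 + 49*v^2 + 1). At (u, v) = (-4, -5): sqrt(2010).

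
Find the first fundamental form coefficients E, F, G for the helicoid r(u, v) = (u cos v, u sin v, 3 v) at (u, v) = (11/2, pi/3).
E = 1;  F = 0;  G = 157/4

Partials: r_u = (cos(v), sin(v), 0), r_v = (-u*sin(v), u*cos(v), 3). As functions of (u, v):
  E = r_u · r_u = 1,
  F = r_u · r_v = 0,
  G = r_v · r_v = u^2 + 9.
Evaluating at (u, v) = (11/2, pi/3): E = 1, F = 0, G = 157/4.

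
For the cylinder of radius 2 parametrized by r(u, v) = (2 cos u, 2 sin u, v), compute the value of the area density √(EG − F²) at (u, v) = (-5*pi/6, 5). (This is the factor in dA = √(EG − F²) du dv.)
√(EG − F²)|_{(-5*pi/6, 5)} = 2

E = 4, F = 0, G = 1, so EG − F² = 4. Taking the positive square root: √(EG − F²) = 2. At (u, v) = (-5*pi/6, 5): 2.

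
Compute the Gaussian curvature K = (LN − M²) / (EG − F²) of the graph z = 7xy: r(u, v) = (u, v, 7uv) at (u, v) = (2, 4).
K = -49/962361

Coefficients of the first fundamental form: E = 49*v^2 + 1, F = 49*u*v, G = 49*u^2 + 1.
Coefficients of the second fundamental form: L = 0, M = 7/sqrt(49*u^2 + 49*v^2 + 1), N = 0.
Assemble K = (LN − M²)/(EG − F²) = -49/(2401*u^4 + 4802*u^2*v^2 + 98*u^2 + 2401*v^4 + 98*v^2 + 1). At (u, v) = (2, 4): K = -49/962361.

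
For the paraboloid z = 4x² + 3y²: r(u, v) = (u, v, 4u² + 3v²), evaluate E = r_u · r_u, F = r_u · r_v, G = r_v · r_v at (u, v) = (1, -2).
E = 65;  F = -96;  G = 145

Partials: r_u = (1, 0, 8*u), r_v = (0, 1, 6*v). As functions of (u, v):
  E = r_u · r_u = 64*u^2 + 1,
  F = r_u · r_v = 48*u*v,
  G = r_v · r_v = 36*v^2 + 1.
Evaluating at (u, v) = (1, -2): E = 65, F = -96, G = 145.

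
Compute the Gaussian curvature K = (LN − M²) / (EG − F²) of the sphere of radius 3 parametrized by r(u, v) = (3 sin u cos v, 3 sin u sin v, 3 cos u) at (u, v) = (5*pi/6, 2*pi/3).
K = 1/9

Coefficients of the first fundamental form: E = 9, F = 0, G = 9*sin(u)^2.
Coefficients of the second fundamental form: L = -3*sin(u)/Abs(sin(u)), M = 0, N = -3*sin(u)^3/Abs(sin(u)).
Assemble K = (LN − M²)/(EG − F²) = 1/9. At (u, v) = (5*pi/6, 2*pi/3): K = 1/9.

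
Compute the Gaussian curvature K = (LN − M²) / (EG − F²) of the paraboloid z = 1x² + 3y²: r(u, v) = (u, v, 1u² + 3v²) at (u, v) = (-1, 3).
K = 12/108241

Coefficients of the first fundamental form: E = 4*u^2 + 1, F = 12*u*v, G = 36*v^2 + 1.
Coefficients of the second fundamental form: L = 2/sqrt(4*u^2 + 36*v^2 + 1), M = 0, N = 6/sqrt(4*u^2 + 36*v^2 + 1).
Assemble K = (LN − M²)/(EG − F²) = 12/(16*u^4 + 288*u^2*v^2 + 8*u^2 + 1296*v^4 + 72*v^2 + 1). At (u, v) = (-1, 3): K = 12/108241.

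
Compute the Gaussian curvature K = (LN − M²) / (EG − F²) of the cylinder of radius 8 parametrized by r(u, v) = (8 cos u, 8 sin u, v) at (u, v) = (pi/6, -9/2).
K = 0

Coefficients of the first fundamental form: E = 64, F = 0, G = 1.
Coefficients of the second fundamental form: L = -8, M = 0, N = 0.
Assemble K = (LN − M²)/(EG − F²) = 0. At (u, v) = (pi/6, -9/2): K = 0.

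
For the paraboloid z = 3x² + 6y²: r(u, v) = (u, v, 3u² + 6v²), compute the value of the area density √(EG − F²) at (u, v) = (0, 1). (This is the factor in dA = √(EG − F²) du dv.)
√(EG − F²)|_{(0, 1)} = sqrt(145)

E = 36*u^2 + 1, F = 72*u*v, G = 144*v^2 + 1, so EG − F² = 36*u^2 + 144*v^2 + 1. Taking the positive square root: √(EG − F²) = sqrt(36*u^2 + 144*v^2 + 1). At (u, v) = (0, 1): sqrt(145).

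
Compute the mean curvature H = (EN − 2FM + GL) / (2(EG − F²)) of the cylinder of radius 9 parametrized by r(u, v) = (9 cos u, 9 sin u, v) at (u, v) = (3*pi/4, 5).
H = -1/18

With E = 81, F = 0, G = 1, L = -9, M = 0, N = 0, assemble
  H = (EN − 2FM + GL) / (2(EG − F²)) = -1/18.
At (u, v) = (3*pi/4, 5): H = -1/18.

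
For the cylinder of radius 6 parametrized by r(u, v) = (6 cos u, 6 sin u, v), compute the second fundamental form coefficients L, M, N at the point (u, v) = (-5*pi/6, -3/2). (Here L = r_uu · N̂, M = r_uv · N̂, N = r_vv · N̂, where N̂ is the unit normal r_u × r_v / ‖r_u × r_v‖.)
L = -6;  M = 0;  N = 0

Compute the unit normal N̂(u, v) = (cos(u), sin(u), 0), and the second partials r_uu, r_uv, r_vv. Take dot products:
  L(u, v) = r_uu · N̂ = -6,
  M(u, v) = r_uv · N̂ = 0,
  N(u, v) = r_vv · N̂ = 0.
Evaluating at (u, v) = (-5*pi/6, -3/2):
  L = -6, M = 0, N = 0.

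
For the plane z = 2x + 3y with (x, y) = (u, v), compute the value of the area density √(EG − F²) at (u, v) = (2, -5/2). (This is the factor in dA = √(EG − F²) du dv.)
√(EG − F²)|_{(2, -5/2)} = sqrt(14)

E = 5, F = 6, G = 10, so EG − F² = 14. Taking the positive square root: √(EG − F²) = sqrt(14). At (u, v) = (2, -5/2): sqrt(14).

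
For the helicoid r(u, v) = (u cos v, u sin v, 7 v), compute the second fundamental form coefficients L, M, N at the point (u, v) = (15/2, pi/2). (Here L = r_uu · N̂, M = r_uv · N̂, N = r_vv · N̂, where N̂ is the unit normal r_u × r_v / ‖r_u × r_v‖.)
L = 0;  M = -14*sqrt(421)/421;  N = 0

Compute the unit normal N̂(u, v) = (7*sin(v)/sqrt(u^2 + 49), -7*cos(v)/sqrt(u^2 + 49), u/sqrt(u^2 + 49)), and the second partials r_uu, r_uv, r_vv. Take dot products:
  L(u, v) = r_uu · N̂ = 0,
  M(u, v) = r_uv · N̂ = -7/sqrt(u^2 + 49),
  N(u, v) = r_vv · N̂ = 0.
Evaluating at (u, v) = (15/2, pi/2):
  L = 0, M = -14*sqrt(421)/421, N = 0.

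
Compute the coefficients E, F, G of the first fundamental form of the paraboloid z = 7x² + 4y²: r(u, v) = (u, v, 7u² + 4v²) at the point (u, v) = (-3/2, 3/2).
E = 442;  F = -252;  G = 145

Partials: r_u = (1, 0, 14*u), r_v = (0, 1, 8*v). As functions of (u, v):
  E = r_u · r_u = 196*u^2 + 1,
  F = r_u · r_v = 112*u*v,
  G = r_v · r_v = 64*v^2 + 1.
Evaluating at (u, v) = (-3/2, 3/2): E = 442, F = -252, G = 145.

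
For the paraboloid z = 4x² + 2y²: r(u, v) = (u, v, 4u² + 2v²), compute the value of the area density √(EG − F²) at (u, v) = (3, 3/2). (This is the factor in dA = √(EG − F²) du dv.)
√(EG − F²)|_{(3, 3/2)} = sqrt(613)

E = 64*u^2 + 1, F = 32*u*v, G = 16*v^2 + 1, so EG − F² = 64*u^2 + 16*v^2 + 1. Taking the positive square root: √(EG − F²) = sqrt(64*u^2 + 16*v^2 + 1). At (u, v) = (3, 3/2): sqrt(613).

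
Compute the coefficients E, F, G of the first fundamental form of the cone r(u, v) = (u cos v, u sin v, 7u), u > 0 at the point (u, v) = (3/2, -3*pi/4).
E = 50;  F = 0;  G = 9/4

Partials: r_u = (cos(v), sin(v), 7), r_v = (-u*sin(v), u*cos(v), 0). As functions of (u, v):
  E = r_u · r_u = 50,
  F = r_u · r_v = 0,
  G = r_v · r_v = u^2.
Evaluating at (u, v) = (3/2, -3*pi/4): E = 50, F = 0, G = 9/4.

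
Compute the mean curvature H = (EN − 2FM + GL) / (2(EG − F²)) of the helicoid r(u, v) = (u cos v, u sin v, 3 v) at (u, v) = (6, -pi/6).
H = 0

With E = 1, F = 0, G = u^2 + 9, L = 0, M = -3/sqrt(u^2 + 9), N = 0, assemble
  H = (EN − 2FM + GL) / (2(EG − F²)) = 0.
At (u, v) = (6, -pi/6): H = 0.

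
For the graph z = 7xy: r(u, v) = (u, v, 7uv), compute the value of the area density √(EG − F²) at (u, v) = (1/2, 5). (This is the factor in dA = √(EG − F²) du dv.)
√(EG − F²)|_{(1/2, 5)} = sqrt(4953)/2

E = 49*v^2 + 1, F = 49*u*v, G = 49*u^2 + 1, so EG − F² = 49*u^2 + 49*v^2 + 1. Taking the positive square root: √(EG − F²) = sqrt(49*u^2 + 49*v^2 + 1). At (u, v) = (1/2, 5): sqrt(4953)/2.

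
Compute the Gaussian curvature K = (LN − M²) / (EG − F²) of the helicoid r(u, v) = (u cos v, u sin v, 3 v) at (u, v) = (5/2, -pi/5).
K = -144/3721

Coefficients of the first fundamental form: E = 1, F = 0, G = u^2 + 9.
Coefficients of the second fundamental form: L = 0, M = -3/sqrt(u^2 + 9), N = 0.
Assemble K = (LN − M²)/(EG − F²) = -9/(u^2 + 9)^2. At (u, v) = (5/2, -pi/5): K = -144/3721.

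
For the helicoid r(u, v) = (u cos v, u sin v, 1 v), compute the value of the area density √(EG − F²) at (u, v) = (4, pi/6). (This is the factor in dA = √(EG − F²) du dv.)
√(EG − F²)|_{(4, pi/6)} = sqrt(17)

E = 1, F = 0, G = u^2 + 1, so EG − F² = u^2 + 1. Taking the positive square root: √(EG − F²) = sqrt(u^2 + 1). At (u, v) = (4, pi/6): sqrt(17).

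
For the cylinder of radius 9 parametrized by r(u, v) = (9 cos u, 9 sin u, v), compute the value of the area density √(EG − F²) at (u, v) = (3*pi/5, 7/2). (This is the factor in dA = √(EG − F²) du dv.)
√(EG − F²)|_{(3*pi/5, 7/2)} = 9

E = 81, F = 0, G = 1, so EG − F² = 81. Taking the positive square root: √(EG − F²) = 9. At (u, v) = (3*pi/5, 7/2): 9.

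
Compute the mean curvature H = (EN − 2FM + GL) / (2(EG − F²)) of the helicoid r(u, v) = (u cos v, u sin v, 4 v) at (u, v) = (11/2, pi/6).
H = 0

With E = 1, F = 0, G = u^2 + 16, L = 0, M = -4/sqrt(u^2 + 16), N = 0, assemble
  H = (EN − 2FM + GL) / (2(EG − F²)) = 0.
At (u, v) = (11/2, pi/6): H = 0.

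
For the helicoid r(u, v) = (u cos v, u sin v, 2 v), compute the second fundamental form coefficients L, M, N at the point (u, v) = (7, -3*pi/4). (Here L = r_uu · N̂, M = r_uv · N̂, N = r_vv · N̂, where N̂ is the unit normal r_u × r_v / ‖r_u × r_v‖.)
L = 0;  M = -2*sqrt(53)/53;  N = 0

Compute the unit normal N̂(u, v) = (2*sin(v)/sqrt(u^2 + 4), -2*cos(v)/sqrt(u^2 + 4), u/sqrt(u^2 + 4)), and the second partials r_uu, r_uv, r_vv. Take dot products:
  L(u, v) = r_uu · N̂ = 0,
  M(u, v) = r_uv · N̂ = -2/sqrt(u^2 + 4),
  N(u, v) = r_vv · N̂ = 0.
Evaluating at (u, v) = (7, -3*pi/4):
  L = 0, M = -2*sqrt(53)/53, N = 0.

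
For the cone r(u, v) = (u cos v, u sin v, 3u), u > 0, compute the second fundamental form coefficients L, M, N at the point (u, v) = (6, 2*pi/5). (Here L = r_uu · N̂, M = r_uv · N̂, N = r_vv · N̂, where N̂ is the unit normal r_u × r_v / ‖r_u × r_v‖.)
L = 0;  M = 0;  N = 9*sqrt(10)/5

Compute the unit normal N̂(u, v) = (-3*sqrt(10)*u*cos(v)/(10*Abs(u)), -3*sqrt(10)*u*sin(v)/(10*Abs(u)), sqrt(10)*u/(10*Abs(u))), and the second partials r_uu, r_uv, r_vv. Take dot products:
  L(u, v) = r_uu · N̂ = 0,
  M(u, v) = r_uv · N̂ = 0,
  N(u, v) = r_vv · N̂ = 3*sqrt(10)*u^2/(10*Abs(u)).
Evaluating at (u, v) = (6, 2*pi/5):
  L = 0, M = 0, N = 9*sqrt(10)/5.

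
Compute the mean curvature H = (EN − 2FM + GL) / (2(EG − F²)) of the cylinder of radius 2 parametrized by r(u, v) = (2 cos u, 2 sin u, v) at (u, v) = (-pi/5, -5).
H = -1/4

With E = 4, F = 0, G = 1, L = -2, M = 0, N = 0, assemble
  H = (EN − 2FM + GL) / (2(EG − F²)) = -1/4.
At (u, v) = (-pi/5, -5): H = -1/4.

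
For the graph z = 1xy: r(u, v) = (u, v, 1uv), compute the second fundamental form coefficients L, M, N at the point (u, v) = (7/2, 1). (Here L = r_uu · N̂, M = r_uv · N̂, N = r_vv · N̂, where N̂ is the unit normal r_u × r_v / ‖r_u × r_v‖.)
L = 0;  M = 2*sqrt(57)/57;  N = 0

Compute the unit normal N̂(u, v) = (-v/sqrt(u^2 + v^2 + 1), -u/sqrt(u^2 + v^2 + 1), 1/sqrt(u^2 + v^2 + 1)), and the second partials r_uu, r_uv, r_vv. Take dot products:
  L(u, v) = r_uu · N̂ = 0,
  M(u, v) = r_uv · N̂ = 1/sqrt(u^2 + v^2 + 1),
  N(u, v) = r_vv · N̂ = 0.
Evaluating at (u, v) = (7/2, 1):
  L = 0, M = 2*sqrt(57)/57, N = 0.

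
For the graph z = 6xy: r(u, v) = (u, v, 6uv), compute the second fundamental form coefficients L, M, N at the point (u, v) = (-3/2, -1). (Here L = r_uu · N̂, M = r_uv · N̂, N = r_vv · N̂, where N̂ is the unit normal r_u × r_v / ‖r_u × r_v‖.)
L = 0;  M = 3*sqrt(118)/59;  N = 0

Compute the unit normal N̂(u, v) = (-6*v/sqrt(36*u^2 + 36*v^2 + 1), -6*u/sqrt(36*u^2 + 36*v^2 + 1), 1/sqrt(36*u^2 + 36*v^2 + 1)), and the second partials r_uu, r_uv, r_vv. Take dot products:
  L(u, v) = r_uu · N̂ = 0,
  M(u, v) = r_uv · N̂ = 6/sqrt(36*u^2 + 36*v^2 + 1),
  N(u, v) = r_vv · N̂ = 0.
Evaluating at (u, v) = (-3/2, -1):
  L = 0, M = 3*sqrt(118)/59, N = 0.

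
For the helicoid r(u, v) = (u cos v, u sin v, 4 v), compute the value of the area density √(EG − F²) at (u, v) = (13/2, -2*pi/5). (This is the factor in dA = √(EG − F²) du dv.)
√(EG − F²)|_{(13/2, -2*pi/5)} = sqrt(233)/2

E = 1, F = 0, G = u^2 + 16, so EG − F² = u^2 + 16. Taking the positive square root: √(EG − F²) = sqrt(u^2 + 16). At (u, v) = (13/2, -2*pi/5): sqrt(233)/2.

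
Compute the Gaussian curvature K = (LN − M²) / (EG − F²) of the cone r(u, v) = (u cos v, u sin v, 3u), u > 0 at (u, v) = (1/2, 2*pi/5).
K = 0

Coefficients of the first fundamental form: E = 10, F = 0, G = u^2.
Coefficients of the second fundamental form: L = 0, M = 0, N = 3*sqrt(10)*u^2/(10*Abs(u)).
Assemble K = (LN − M²)/(EG − F²) = 0. At (u, v) = (1/2, 2*pi/5): K = 0.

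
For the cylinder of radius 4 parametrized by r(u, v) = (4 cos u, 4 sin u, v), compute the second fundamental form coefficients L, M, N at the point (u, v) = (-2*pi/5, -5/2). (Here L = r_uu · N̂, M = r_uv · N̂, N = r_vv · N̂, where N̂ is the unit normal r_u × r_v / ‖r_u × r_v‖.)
L = -4;  M = 0;  N = 0

Compute the unit normal N̂(u, v) = (cos(u), sin(u), 0), and the second partials r_uu, r_uv, r_vv. Take dot products:
  L(u, v) = r_uu · N̂ = -4,
  M(u, v) = r_uv · N̂ = 0,
  N(u, v) = r_vv · N̂ = 0.
Evaluating at (u, v) = (-2*pi/5, -5/2):
  L = -4, M = 0, N = 0.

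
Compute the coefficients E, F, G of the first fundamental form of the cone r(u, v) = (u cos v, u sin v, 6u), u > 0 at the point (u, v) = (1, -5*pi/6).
E = 37;  F = 0;  G = 1

Partials: r_u = (cos(v), sin(v), 6), r_v = (-u*sin(v), u*cos(v), 0). As functions of (u, v):
  E = r_u · r_u = 37,
  F = r_u · r_v = 0,
  G = r_v · r_v = u^2.
Evaluating at (u, v) = (1, -5*pi/6): E = 37, F = 0, G = 1.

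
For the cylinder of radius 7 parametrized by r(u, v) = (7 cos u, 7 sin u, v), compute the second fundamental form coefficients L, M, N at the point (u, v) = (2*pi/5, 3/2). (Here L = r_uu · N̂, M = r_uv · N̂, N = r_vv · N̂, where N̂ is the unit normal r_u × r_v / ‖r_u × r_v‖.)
L = -7;  M = 0;  N = 0

Compute the unit normal N̂(u, v) = (cos(u), sin(u), 0), and the second partials r_uu, r_uv, r_vv. Take dot products:
  L(u, v) = r_uu · N̂ = -7,
  M(u, v) = r_uv · N̂ = 0,
  N(u, v) = r_vv · N̂ = 0.
Evaluating at (u, v) = (2*pi/5, 3/2):
  L = -7, M = 0, N = 0.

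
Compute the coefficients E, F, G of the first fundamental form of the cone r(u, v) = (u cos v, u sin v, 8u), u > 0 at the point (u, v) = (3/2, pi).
E = 65;  F = 0;  G = 9/4

Partials: r_u = (cos(v), sin(v), 8), r_v = (-u*sin(v), u*cos(v), 0). As functions of (u, v):
  E = r_u · r_u = 65,
  F = r_u · r_v = 0,
  G = r_v · r_v = u^2.
Evaluating at (u, v) = (3/2, pi): E = 65, F = 0, G = 9/4.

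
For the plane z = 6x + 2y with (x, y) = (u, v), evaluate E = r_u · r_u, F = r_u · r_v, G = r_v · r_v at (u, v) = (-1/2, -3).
E = 37;  F = 12;  G = 5

Partials: r_u = (1, 0, 6), r_v = (0, 1, 2). As functions of (u, v):
  E = r_u · r_u = 37,
  F = r_u · r_v = 12,
  G = r_v · r_v = 5.
Evaluating at (u, v) = (-1/2, -3): E = 37, F = 12, G = 5.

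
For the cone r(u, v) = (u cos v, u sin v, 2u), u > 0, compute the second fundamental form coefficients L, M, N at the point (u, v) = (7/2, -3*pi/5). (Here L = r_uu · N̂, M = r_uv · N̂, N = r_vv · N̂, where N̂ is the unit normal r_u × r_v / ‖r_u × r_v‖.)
L = 0;  M = 0;  N = 7*sqrt(5)/5

Compute the unit normal N̂(u, v) = (-2*sqrt(5)*u*cos(v)/(5*Abs(u)), -2*sqrt(5)*u*sin(v)/(5*Abs(u)), sqrt(5)*u/(5*Abs(u))), and the second partials r_uu, r_uv, r_vv. Take dot products:
  L(u, v) = r_uu · N̂ = 0,
  M(u, v) = r_uv · N̂ = 0,
  N(u, v) = r_vv · N̂ = 2*sqrt(5)*u^2/(5*Abs(u)).
Evaluating at (u, v) = (7/2, -3*pi/5):
  L = 0, M = 0, N = 7*sqrt(5)/5.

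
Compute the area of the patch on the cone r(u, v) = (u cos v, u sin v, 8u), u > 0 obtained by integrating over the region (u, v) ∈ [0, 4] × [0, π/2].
Area = 4*sqrt(65)*pi

Area = ∫∫ √(EG − F²) du dv with √(EG − F²) = sqrt(65)*Abs(u). Integrating over [0, 4] × [0, π/2] gives 4*sqrt(65)*pi.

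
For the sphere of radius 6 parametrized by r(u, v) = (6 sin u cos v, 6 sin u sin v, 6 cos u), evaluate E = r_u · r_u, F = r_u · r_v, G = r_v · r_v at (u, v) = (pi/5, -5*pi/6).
E = 36;  F = 0;  G = 45/2 - 9*sqrt(5)/2

Partials: r_u = (6*cos(u)*cos(v), 6*sin(v)*cos(u), -6*sin(u)), r_v = (-6*sin(u)*sin(v), 6*sin(u)*cos(v), 0). As functions of (u, v):
  E = r_u · r_u = 36,
  F = r_u · r_v = 0,
  G = r_v · r_v = 36*sin(u)^2.
Evaluating at (u, v) = (pi/5, -5*pi/6): E = 36, F = 0, G = 45/2 - 9*sqrt(5)/2.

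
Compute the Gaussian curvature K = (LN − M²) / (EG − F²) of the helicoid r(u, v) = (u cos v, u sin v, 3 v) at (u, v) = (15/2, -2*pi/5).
K = -16/7569

Coefficients of the first fundamental form: E = 1, F = 0, G = u^2 + 9.
Coefficients of the second fundamental form: L = 0, M = -3/sqrt(u^2 + 9), N = 0.
Assemble K = (LN − M²)/(EG − F²) = -9/(u^2 + 9)^2. At (u, v) = (15/2, -2*pi/5): K = -16/7569.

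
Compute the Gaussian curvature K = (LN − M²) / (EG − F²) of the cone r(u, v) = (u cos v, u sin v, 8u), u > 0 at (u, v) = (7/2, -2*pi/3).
K = 0

Coefficients of the first fundamental form: E = 65, F = 0, G = u^2.
Coefficients of the second fundamental form: L = 0, M = 0, N = 8*sqrt(65)*u^2/(65*Abs(u)).
Assemble K = (LN − M²)/(EG − F²) = 0. At (u, v) = (7/2, -2*pi/3): K = 0.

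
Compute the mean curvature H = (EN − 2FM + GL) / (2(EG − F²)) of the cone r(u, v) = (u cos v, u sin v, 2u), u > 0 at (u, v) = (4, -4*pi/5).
H = sqrt(5)/20

With E = 5, F = 0, G = u^2, L = 0, M = 0, N = 2*sqrt(5)*u^2/(5*Abs(u)), assemble
  H = (EN − 2FM + GL) / (2(EG − F²)) = sqrt(5)/(5*Abs(u)).
At (u, v) = (4, -4*pi/5): H = sqrt(5)/20.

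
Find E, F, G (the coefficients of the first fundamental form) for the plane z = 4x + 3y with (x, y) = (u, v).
E = 17;  F = 12;  G = 10

Compute partials: r_u = (1, 0, 4), r_v = (0, 1, 3). Then
  E = r_u · r_u = 17,
  F = r_u · r_v = 12,
  G = r_v · r_v = 10.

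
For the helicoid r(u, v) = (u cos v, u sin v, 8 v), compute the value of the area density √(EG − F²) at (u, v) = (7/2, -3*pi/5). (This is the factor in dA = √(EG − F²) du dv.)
√(EG − F²)|_{(7/2, -3*pi/5)} = sqrt(305)/2

E = 1, F = 0, G = u^2 + 64, so EG − F² = u^2 + 64. Taking the positive square root: √(EG − F²) = sqrt(u^2 + 64). At (u, v) = (7/2, -3*pi/5): sqrt(305)/2.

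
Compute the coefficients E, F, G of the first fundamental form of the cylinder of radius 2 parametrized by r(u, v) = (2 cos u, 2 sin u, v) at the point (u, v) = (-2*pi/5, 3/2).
E = 4;  F = 0;  G = 1

Partials: r_u = (-2*sin(u), 2*cos(u), 0), r_v = (0, 0, 1). As functions of (u, v):
  E = r_u · r_u = 4,
  F = r_u · r_v = 0,
  G = r_v · r_v = 1.
Evaluating at (u, v) = (-2*pi/5, 3/2): E = 4, F = 0, G = 1.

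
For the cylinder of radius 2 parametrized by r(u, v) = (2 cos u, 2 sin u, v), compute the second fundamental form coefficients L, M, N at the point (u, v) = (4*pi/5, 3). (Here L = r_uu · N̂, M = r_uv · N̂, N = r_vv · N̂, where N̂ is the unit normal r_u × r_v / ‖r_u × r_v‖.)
L = -2;  M = 0;  N = 0

Compute the unit normal N̂(u, v) = (cos(u), sin(u), 0), and the second partials r_uu, r_uv, r_vv. Take dot products:
  L(u, v) = r_uu · N̂ = -2,
  M(u, v) = r_uv · N̂ = 0,
  N(u, v) = r_vv · N̂ = 0.
Evaluating at (u, v) = (4*pi/5, 3):
  L = -2, M = 0, N = 0.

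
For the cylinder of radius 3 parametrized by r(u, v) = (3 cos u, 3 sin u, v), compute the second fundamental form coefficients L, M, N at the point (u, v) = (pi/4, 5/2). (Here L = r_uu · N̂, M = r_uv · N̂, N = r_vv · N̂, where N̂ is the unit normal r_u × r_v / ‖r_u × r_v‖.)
L = -3;  M = 0;  N = 0

Compute the unit normal N̂(u, v) = (cos(u), sin(u), 0), and the second partials r_uu, r_uv, r_vv. Take dot products:
  L(u, v) = r_uu · N̂ = -3,
  M(u, v) = r_uv · N̂ = 0,
  N(u, v) = r_vv · N̂ = 0.
Evaluating at (u, v) = (pi/4, 5/2):
  L = -3, M = 0, N = 0.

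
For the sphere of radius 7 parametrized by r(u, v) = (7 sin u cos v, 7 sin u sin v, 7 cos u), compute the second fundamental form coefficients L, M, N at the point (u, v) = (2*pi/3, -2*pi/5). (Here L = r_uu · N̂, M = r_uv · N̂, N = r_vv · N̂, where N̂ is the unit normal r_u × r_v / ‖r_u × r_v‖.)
L = -7;  M = 0;  N = -21/4

Compute the unit normal N̂(u, v) = (sin(u)^2*cos(v)/Abs(sin(u)), sin(u)^2*sin(v)/Abs(sin(u)), sin(2*u)/(2*Abs(sin(u)))), and the second partials r_uu, r_uv, r_vv. Take dot products:
  L(u, v) = r_uu · N̂ = -7*sin(u)/Abs(sin(u)),
  M(u, v) = r_uv · N̂ = 0,
  N(u, v) = r_vv · N̂ = -7*sin(u)^3/Abs(sin(u)).
Evaluating at (u, v) = (2*pi/3, -2*pi/5):
  L = -7, M = 0, N = -21/4.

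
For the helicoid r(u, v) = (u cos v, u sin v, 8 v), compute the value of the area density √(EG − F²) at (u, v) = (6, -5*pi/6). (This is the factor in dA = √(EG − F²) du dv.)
√(EG − F²)|_{(6, -5*pi/6)} = 10

E = 1, F = 0, G = u^2 + 64, so EG − F² = u^2 + 64. Taking the positive square root: √(EG − F²) = sqrt(u^2 + 64). At (u, v) = (6, -5*pi/6): 10.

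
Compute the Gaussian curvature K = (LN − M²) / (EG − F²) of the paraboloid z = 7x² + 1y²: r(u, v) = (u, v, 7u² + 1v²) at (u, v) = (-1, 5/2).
K = 7/12321

Coefficients of the first fundamental form: E = 196*u^2 + 1, F = 28*u*v, G = 4*v^2 + 1.
Coefficients of the second fundamental form: L = 14/sqrt(196*u^2 + 4*v^2 + 1), M = 0, N = 2/sqrt(196*u^2 + 4*v^2 + 1).
Assemble K = (LN − M²)/(EG − F²) = 28/(38416*u^4 + 1568*u^2*v^2 + 392*u^2 + 16*v^4 + 8*v^2 + 1). At (u, v) = (-1, 5/2): K = 7/12321.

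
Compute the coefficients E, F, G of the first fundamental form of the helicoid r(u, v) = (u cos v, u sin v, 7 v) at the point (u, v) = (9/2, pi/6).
E = 1;  F = 0;  G = 277/4

Partials: r_u = (cos(v), sin(v), 0), r_v = (-u*sin(v), u*cos(v), 7). As functions of (u, v):
  E = r_u · r_u = 1,
  F = r_u · r_v = 0,
  G = r_v · r_v = u^2 + 49.
Evaluating at (u, v) = (9/2, pi/6): E = 1, F = 0, G = 277/4.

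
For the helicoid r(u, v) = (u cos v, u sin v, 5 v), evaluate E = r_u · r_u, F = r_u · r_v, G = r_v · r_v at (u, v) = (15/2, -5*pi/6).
E = 1;  F = 0;  G = 325/4

Partials: r_u = (cos(v), sin(v), 0), r_v = (-u*sin(v), u*cos(v), 5). As functions of (u, v):
  E = r_u · r_u = 1,
  F = r_u · r_v = 0,
  G = r_v · r_v = u^2 + 25.
Evaluating at (u, v) = (15/2, -5*pi/6): E = 1, F = 0, G = 325/4.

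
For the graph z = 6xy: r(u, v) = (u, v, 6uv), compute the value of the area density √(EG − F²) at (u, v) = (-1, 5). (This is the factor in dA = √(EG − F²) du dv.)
√(EG − F²)|_{(-1, 5)} = sqrt(937)

E = 36*v^2 + 1, F = 36*u*v, G = 36*u^2 + 1, so EG − F² = 36*u^2 + 36*v^2 + 1. Taking the positive square root: √(EG − F²) = sqrt(36*u^2 + 36*v^2 + 1). At (u, v) = (-1, 5): sqrt(937).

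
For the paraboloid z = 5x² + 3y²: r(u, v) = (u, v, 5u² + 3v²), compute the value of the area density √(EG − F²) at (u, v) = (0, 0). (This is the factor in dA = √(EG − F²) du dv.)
√(EG − F²)|_{(0, 0)} = 1

E = 100*u^2 + 1, F = 60*u*v, G = 36*v^2 + 1, so EG − F² = 100*u^2 + 36*v^2 + 1. Taking the positive square root: √(EG − F²) = sqrt(100*u^2 + 36*v^2 + 1). At (u, v) = (0, 0): 1.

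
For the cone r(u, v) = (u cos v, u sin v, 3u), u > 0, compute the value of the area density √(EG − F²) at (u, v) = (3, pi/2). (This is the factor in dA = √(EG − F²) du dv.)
√(EG − F²)|_{(3, pi/2)} = 3*sqrt(10)

E = 10, F = 0, G = u^2, so EG − F² = 10*u^2. Taking the positive square root: √(EG − F²) = sqrt(10)*Abs(u). At (u, v) = (3, pi/2): 3*sqrt(10).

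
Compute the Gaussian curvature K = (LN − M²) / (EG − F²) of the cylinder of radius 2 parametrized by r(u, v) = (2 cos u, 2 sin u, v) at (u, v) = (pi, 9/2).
K = 0

Coefficients of the first fundamental form: E = 4, F = 0, G = 1.
Coefficients of the second fundamental form: L = -2, M = 0, N = 0.
Assemble K = (LN − M²)/(EG − F²) = 0. At (u, v) = (pi, 9/2): K = 0.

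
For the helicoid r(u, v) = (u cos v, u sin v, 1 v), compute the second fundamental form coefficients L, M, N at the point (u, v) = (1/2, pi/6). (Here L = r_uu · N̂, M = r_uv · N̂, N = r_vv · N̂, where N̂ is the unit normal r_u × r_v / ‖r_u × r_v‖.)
L = 0;  M = -2*sqrt(5)/5;  N = 0

Compute the unit normal N̂(u, v) = (sin(v)/sqrt(u^2 + 1), -cos(v)/sqrt(u^2 + 1), u/sqrt(u^2 + 1)), and the second partials r_uu, r_uv, r_vv. Take dot products:
  L(u, v) = r_uu · N̂ = 0,
  M(u, v) = r_uv · N̂ = -1/sqrt(u^2 + 1),
  N(u, v) = r_vv · N̂ = 0.
Evaluating at (u, v) = (1/2, pi/6):
  L = 0, M = -2*sqrt(5)/5, N = 0.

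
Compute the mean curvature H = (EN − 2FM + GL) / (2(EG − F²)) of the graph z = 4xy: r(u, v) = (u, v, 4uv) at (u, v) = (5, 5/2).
H = -800*sqrt(501)/251001

With E = 16*v^2 + 1, F = 16*u*v, G = 16*u^2 + 1, L = 0, M = 4/sqrt(16*u^2 + 16*v^2 + 1), N = 0, assemble
  H = (EN − 2FM + GL) / (2(EG − F²)) = -64*u*v/(16*u^2 + 16*v^2 + 1)^(3/2).
At (u, v) = (5, 5/2): H = -800*sqrt(501)/251001.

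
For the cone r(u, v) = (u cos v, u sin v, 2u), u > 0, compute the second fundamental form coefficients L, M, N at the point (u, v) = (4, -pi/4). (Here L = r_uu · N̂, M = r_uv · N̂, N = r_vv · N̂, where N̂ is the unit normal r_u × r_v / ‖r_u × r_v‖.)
L = 0;  M = 0;  N = 8*sqrt(5)/5

Compute the unit normal N̂(u, v) = (-2*sqrt(5)*u*cos(v)/(5*Abs(u)), -2*sqrt(5)*u*sin(v)/(5*Abs(u)), sqrt(5)*u/(5*Abs(u))), and the second partials r_uu, r_uv, r_vv. Take dot products:
  L(u, v) = r_uu · N̂ = 0,
  M(u, v) = r_uv · N̂ = 0,
  N(u, v) = r_vv · N̂ = 2*sqrt(5)*u^2/(5*Abs(u)).
Evaluating at (u, v) = (4, -pi/4):
  L = 0, M = 0, N = 8*sqrt(5)/5.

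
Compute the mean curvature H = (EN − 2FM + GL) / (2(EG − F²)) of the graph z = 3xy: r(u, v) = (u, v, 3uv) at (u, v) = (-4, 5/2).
H = 432*sqrt(805)/129605

With E = 9*v^2 + 1, F = 9*u*v, G = 9*u^2 + 1, L = 0, M = 3/sqrt(9*u^2 + 9*v^2 + 1), N = 0, assemble
  H = (EN − 2FM + GL) / (2(EG − F²)) = -27*u*v/(9*u^2 + 9*v^2 + 1)^(3/2).
At (u, v) = (-4, 5/2): H = 432*sqrt(805)/129605.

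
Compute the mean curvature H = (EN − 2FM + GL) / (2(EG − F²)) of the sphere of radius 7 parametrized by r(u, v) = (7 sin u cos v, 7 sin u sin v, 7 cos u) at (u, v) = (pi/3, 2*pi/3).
H = -1/7

With E = 49, F = 0, G = 49*sin(u)^2, L = -7*sin(u)/Abs(sin(u)), M = 0, N = -7*sin(u)^3/Abs(sin(u)), assemble
  H = (EN − 2FM + GL) / (2(EG − F²)) = -sin(u)/(7*Abs(sin(u))).
At (u, v) = (pi/3, 2*pi/3): H = -1/7.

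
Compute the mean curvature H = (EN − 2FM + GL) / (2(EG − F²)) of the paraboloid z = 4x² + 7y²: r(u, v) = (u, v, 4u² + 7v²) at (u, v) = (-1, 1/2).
H = 655*sqrt(114)/12996

With E = 64*u^2 + 1, F = 112*u*v, G = 196*v^2 + 1, L = 8/sqrt(64*u^2 + 196*v^2 + 1), M = 0, N = 14/sqrt(64*u^2 + 196*v^2 + 1), assemble
  H = (EN − 2FM + GL) / (2(EG − F²)) = (448*u^2 + 784*v^2 + 11)/(64*u^2 + 196*v^2 + 1)^(3/2).
At (u, v) = (-1, 1/2): H = 655*sqrt(114)/12996.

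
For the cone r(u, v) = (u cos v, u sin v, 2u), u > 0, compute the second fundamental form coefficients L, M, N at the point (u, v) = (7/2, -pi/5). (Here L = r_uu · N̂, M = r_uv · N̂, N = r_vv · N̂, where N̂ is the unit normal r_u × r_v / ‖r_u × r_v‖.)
L = 0;  M = 0;  N = 7*sqrt(5)/5

Compute the unit normal N̂(u, v) = (-2*sqrt(5)*u*cos(v)/(5*Abs(u)), -2*sqrt(5)*u*sin(v)/(5*Abs(u)), sqrt(5)*u/(5*Abs(u))), and the second partials r_uu, r_uv, r_vv. Take dot products:
  L(u, v) = r_uu · N̂ = 0,
  M(u, v) = r_uv · N̂ = 0,
  N(u, v) = r_vv · N̂ = 2*sqrt(5)*u^2/(5*Abs(u)).
Evaluating at (u, v) = (7/2, -pi/5):
  L = 0, M = 0, N = 7*sqrt(5)/5.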